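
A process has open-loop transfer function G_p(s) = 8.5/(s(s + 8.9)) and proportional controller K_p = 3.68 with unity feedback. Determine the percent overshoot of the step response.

1.61%

From 1 + K_pG_p(s) = 0: s² + 8.9s + 31.28 = 0 ⇒ ω_n = 5.593, ζ = 0.7957.
%OS = 100·exp(−πζ/√(1−ζ²)) = 100·exp(−π·0.7957/√0.3669) = 1.61%.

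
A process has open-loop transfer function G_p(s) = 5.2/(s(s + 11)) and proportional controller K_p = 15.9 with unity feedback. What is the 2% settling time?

Closed-loop characteristic equation: s² + 11s + 82.68 = 0, so ω_n = 9.093 rad/s and ζ = 11/(2·9.093) = 0.6049.
2% settling time T_s ≈ 4/(ζω_n) = 4/5.5 = 0.727 s.

T_s ≈ 0.727 s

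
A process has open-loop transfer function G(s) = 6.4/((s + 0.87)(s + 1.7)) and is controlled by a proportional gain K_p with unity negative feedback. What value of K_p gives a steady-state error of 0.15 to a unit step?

For a type-0 loop with proportional control, e_ss = 1/(1 + K_p·G(0)).
G(0) = 4.327. Require 1/(1 + K_p·4.327) = 0.15, so 1 + 4.327·K_p = 6.667.
K_p = (6.667 − 1)/4.327 = 1.31.

K_p = 1.31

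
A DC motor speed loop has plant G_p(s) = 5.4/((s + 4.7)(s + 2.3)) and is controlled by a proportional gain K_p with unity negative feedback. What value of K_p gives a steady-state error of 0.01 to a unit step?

K_p = 198

For a type-0 loop with proportional control, e_ss = 1/(1 + K_p·G_p(0)).
G_p(0) = 0.4995. Require 1/(1 + K_p·0.4995) = 0.01, so 1 + 0.4995·K_p = 100.
K_p = (100 − 1)/0.4995 = 198.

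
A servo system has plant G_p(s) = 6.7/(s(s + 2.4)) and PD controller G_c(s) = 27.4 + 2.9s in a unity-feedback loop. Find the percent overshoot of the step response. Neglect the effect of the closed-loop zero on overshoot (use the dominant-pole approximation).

Forward path: (27.4 + 2.9s)·6.7/(s(s+2.4)). The closed-loop characteristic equation is s² + (2.4 + 6.7·2.9)s + 6.7·27.4 = 0.
That is s² + 21.83s + 183.6 = 0, so ω_n = 13.55 rad/s and ζ = 21.83/(2·13.55) = 0.8056.
%OS = 100·exp(−πζ/√(1−ζ²)) = 1.4%.

1.4%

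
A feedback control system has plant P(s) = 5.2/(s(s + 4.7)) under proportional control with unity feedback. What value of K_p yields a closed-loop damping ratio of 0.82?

Closed-loop characteristic equation: s² + 4.7s + K_p·5.2 = 0.
So ω_n = √(5.2K_p) and 2ζω_n = 4.7, giving ζ = 4.7/(2√(5.2K_p)).
Setting ζ = 0.82: √(5.2K_p) = 4.7/(2·0.82) = 2.866, so K_p = 8.213/5.2 = 1.58.

K_p = 1.58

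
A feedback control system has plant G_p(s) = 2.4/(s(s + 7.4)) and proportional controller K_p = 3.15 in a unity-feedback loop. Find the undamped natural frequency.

ω_n = 2.75 rad/s

The closed-loop denominator is s(s+7.4) + 3.15·2.4 = s² + 7.4s + 7.56.
So ω_n² = 7.56 ⇒ ω_n = 2.75 rad/s, and ζ = 7.4/(2ω_n) = 1.35.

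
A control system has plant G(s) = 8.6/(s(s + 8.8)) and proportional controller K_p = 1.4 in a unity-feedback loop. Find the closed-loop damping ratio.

1 + K_p·G(s) = 0 gives s² + 8.8s + 12.04 = 0.
Matching s² + 2ζω_n s + ω_n²: ω_n = √12.04 = 3.47 rad/s and 2ζω_n = 8.8, so ζ = 8.8/(2·3.47) = 1.27.

ζ = 1.27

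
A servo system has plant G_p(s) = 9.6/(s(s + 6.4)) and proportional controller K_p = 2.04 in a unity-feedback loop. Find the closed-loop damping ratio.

ζ = 0.723

1 + K_p·G_p(s) = 0 gives s² + 6.4s + 19.58 = 0.
So ω_n² = 19.58 ⇒ ω_n = 4.425 rad/s, and ζ = 6.4/(2ω_n) = 0.723.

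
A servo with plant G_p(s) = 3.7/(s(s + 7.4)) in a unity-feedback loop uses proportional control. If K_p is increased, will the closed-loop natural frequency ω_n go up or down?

increase

ω_n = √(3.7·K_p), which grows with K_p.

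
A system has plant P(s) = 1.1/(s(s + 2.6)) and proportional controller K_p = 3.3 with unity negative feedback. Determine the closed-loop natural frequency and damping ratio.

ω_n = 1.91 rad/s, ζ = 0.682

The closed-loop denominator is s(s+2.6) + 3.3·1.1 = s² + 2.6s + 3.63.
So ω_n² = 3.63 ⇒ ω_n = 1.905 rad/s, and ζ = 2.6/(2ω_n) = 0.682.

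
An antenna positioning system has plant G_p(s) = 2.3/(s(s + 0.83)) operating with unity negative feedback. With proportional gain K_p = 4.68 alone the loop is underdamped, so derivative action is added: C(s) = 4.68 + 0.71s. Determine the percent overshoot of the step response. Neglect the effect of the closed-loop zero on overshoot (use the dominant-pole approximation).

Forward path: (4.68 + 0.71s)·2.3/(s(s+0.83)). The closed-loop characteristic equation is s² + (0.83 + 2.3·0.71)s + 2.3·4.68 = 0.
That is s² + 2.463s + 10.76 = 0, so ω_n = 3.281 rad/s and ζ = 2.463/(2·3.281) = 0.3754.
%OS = 100·exp(−πζ/√(1−ζ²)) = 28%.

28%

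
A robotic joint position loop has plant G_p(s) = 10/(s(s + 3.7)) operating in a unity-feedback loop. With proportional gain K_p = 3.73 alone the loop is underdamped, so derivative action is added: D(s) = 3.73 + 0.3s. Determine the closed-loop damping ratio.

Forward path: (3.73 + 0.3s)·10/(s(s+3.7)). The closed-loop characteristic equation is s² + (3.7 + 10·0.3)s + 10·3.73 = 0.
That is s² + 6.7s + 37.3 = 0, so ω_n = 6.107 rad/s and ζ = 6.7/(2·6.107) = 0.5485.

ζ = 0.549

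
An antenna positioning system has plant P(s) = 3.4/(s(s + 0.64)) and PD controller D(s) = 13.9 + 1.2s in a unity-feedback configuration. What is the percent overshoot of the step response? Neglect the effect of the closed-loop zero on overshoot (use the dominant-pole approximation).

31.7%

Forward path: (13.9 + 1.2s)·3.4/(s(s+0.64)). The closed-loop characteristic equation is s² + (0.64 + 3.4·1.2)s + 3.4·13.9 = 0.
That is s² + 4.72s + 47.26 = 0, so ω_n = 6.875 rad/s and ζ = 4.72/(2·6.875) = 0.3433.
%OS = 100·exp(−πζ/√(1−ζ²)) = 31.7%.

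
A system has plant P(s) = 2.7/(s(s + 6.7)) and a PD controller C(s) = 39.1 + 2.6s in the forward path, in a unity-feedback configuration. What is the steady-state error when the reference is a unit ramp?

0.0635

The loop has one pole at the origin (type 1). Velocity error constant K_v = lim_{s→0} s·C(s)P(s) = 39.1·2.7/6.7 = 15.76.
Steady-state error to a unit ramp: e_ss = 1/K_v = 0.0635.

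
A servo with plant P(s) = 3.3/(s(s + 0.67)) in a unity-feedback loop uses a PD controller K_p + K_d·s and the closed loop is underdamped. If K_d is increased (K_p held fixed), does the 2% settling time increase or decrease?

decrease

Characteristic equation s² + (0.67 + 3.3K_d)s + 3.3K_p = 0: raising K_d increases ζω_n = (0.67+3.3K_d)/2 while the loop stays underdamped, so T_s ≈ 4/(ζω_n) decreases.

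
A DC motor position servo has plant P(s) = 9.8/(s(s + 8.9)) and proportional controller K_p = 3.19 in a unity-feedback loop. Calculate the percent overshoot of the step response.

From 1 + K_pP(s) = 0: s² + 8.9s + 31.26 = 0 ⇒ ω_n = 5.591, ζ = 0.7959.
%OS = 100·exp(−πζ/√(1−ζ²)) = 100·exp(−π·0.7959/√0.3666) = 1.61%.

1.61%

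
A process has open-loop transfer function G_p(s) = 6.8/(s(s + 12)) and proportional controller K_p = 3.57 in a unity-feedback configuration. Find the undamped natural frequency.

The closed-loop denominator is s(s+12) + 3.57·6.8 = s² + 12s + 24.28.
So ω_n² = 24.28 ⇒ ω_n = 4.927 rad/s, and ζ = 12/(2ω_n) = 1.22.

ω_n = 4.93 rad/s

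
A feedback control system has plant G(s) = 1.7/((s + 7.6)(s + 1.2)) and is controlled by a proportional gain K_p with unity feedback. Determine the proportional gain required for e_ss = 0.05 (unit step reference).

Steady-state error for a unit step on this type-0 loop is 1/(1 + K_p·G(0)).
G(0) = 0.1864. Require 1/(1 + K_p·0.1864) = 0.05, so 1 + 0.1864·K_p = 20.
K_p = (20 − 1)/0.1864 = 102.

K_p = 102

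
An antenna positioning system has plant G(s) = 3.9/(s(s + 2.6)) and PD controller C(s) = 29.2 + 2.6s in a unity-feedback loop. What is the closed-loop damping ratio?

Forward path: (29.2 + 2.6s)·3.9/(s(s+2.6)). The closed-loop characteristic equation is s² + (2.6 + 3.9·2.6)s + 3.9·29.2 = 0.
That is s² + 12.74s + 113.9 = 0, so ω_n = 10.67 rad/s and ζ = 12.74/(2·10.67) = 0.5969.

ζ = 0.597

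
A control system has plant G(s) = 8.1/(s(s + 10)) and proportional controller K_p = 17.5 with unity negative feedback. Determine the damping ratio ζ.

ζ = 0.42

1 + K_p·G(s) = 0 gives s² + 10s + 141.8 = 0.
So ω_n² = 141.8 ⇒ ω_n = 11.91 rad/s, and ζ = 10/(2ω_n) = 0.42.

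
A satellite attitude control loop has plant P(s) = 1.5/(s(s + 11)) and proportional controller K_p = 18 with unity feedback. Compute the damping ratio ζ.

The closed-loop denominator is s(s+11) + 18·1.5 = s² + 11s + 27.
So ω_n² = 27 ⇒ ω_n = 5.196 rad/s, and ζ = 11/(2ω_n) = 1.06.

ζ = 1.06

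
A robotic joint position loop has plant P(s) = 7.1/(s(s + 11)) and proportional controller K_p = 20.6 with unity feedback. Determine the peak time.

T_p = 0.292 s

Closed-loop characteristic equation: s² + 11s + 146.3 = 0, so ω_n = 12.09 rad/s and ζ = 11/(2·12.09) = 0.4548.
Damped frequency ω_d = ω_n√(1−ζ²) = 10.77 rad/s, so peak time T_p = π/ω_d = 0.292 s.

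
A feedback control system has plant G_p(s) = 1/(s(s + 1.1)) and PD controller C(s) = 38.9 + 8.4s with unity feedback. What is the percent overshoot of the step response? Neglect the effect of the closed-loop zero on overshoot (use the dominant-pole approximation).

Forward path: (38.9 + 8.4s)·1/(s(s+1.1)). The closed-loop characteristic equation is s² + (1.1 + 1·8.4)s + 1·38.9 = 0.
That is s² + 9.5s + 38.9 = 0, so ω_n = 6.237 rad/s and ζ = 9.5/(2·6.237) = 0.7616.
%OS = 100·exp(−πζ/√(1−ζ²)) = 2.49%.

2.49%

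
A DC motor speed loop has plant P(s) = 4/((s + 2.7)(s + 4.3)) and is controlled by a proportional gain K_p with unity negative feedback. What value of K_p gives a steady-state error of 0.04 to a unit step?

K_p = 69.7

The loop is type 0, so e_ss(step) = 1/(1 + K_pos) with K_pos = K_p·P(0).
P(0) = 0.3445. Require 1/(1 + K_p·0.3445) = 0.04, so 1 + 0.3445·K_p = 25.
K_p = (25 − 1)/0.3445 = 69.7.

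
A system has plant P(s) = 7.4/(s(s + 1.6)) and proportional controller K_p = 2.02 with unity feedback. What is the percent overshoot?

51.5%

Closed-loop characteristic equation: s² + 1.6s + 14.95 = 0, so ω_n = 3.866 rad/s and ζ = 1.6/(2·3.866) = 0.2069.
%OS = 100·exp(−πζ/√(1−ζ²)) = 100·exp(−π·0.2069/√0.9572) = 51.5%.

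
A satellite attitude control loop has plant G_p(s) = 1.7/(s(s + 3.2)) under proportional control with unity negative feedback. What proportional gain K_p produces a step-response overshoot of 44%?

K_p = 23.6

From %OS = 100·exp(−πζ/√(1−ζ²)) = 44%, ζ = −ln(0.44)/√(π²+ln²(0.44)) = 0.2528.
Characteristic equation s² + 3.2s + 1.7K_p = 0 gives ζ = 3.2/(2√(1.7K_p)).
Setting ζ = 0.2528: √(1.7K_p) = 3.2/(2·0.2528) = 6.328, so K_p = 40.05/1.7 = 23.6.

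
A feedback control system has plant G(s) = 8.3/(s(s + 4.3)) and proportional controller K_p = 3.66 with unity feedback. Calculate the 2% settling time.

T_s ≈ 1.86 s

Closed-loop characteristic equation: s² + 4.3s + 30.38 = 0, so ω_n = 5.512 rad/s and ζ = 4.3/(2·5.512) = 0.3901.
2% settling time T_s ≈ 4/(ζω_n) = 4/2.15 = 1.86 s.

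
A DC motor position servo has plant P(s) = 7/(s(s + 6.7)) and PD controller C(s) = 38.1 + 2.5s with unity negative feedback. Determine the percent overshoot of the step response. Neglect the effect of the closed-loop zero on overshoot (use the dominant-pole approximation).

3.12%

Forward path: (38.1 + 2.5s)·7/(s(s+6.7)). The closed-loop characteristic equation is s² + (6.7 + 7·2.5)s + 7·38.1 = 0.
That is s² + 24.2s + 266.7 = 0, so ω_n = 16.33 rad/s and ζ = 24.2/(2·16.33) = 0.7409.
%OS = 100·exp(−πζ/√(1−ζ²)) = 3.12%.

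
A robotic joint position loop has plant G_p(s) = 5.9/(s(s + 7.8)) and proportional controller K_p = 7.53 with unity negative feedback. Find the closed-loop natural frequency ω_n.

1 + K_p·G_p(s) = 0 gives s² + 7.8s + 44.43 = 0.
Matching s² + 2ζω_n s + ω_n²: ω_n = √44.43 = 6.665 rad/s and 2ζω_n = 7.8, so ζ = 7.8/(2·6.665) = 0.585.

ω_n = 6.67 rad/s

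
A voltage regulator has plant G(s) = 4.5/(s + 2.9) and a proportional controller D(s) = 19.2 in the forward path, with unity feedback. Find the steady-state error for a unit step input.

The loop is type 0. Static position error constant K_pos = D(0)·G(0) = 19.2·1.552 = 29.79.
Steady-state error to a unit step: e_ss = 1/(1+K_pos) = 1/30.79 = 0.0325.

0.0325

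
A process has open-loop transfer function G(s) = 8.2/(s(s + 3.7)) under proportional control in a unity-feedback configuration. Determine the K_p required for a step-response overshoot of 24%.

K_p = 2.44

From %OS = 100·exp(−πζ/√(1−ζ²)) = 24%, ζ = −ln(0.24)/√(π²+ln²(0.24)) = 0.4136.
Characteristic equation s² + 3.7s + 8.2K_p = 0 gives ζ = 3.7/(2√(8.2K_p)).
Setting ζ = 0.4136: √(8.2K_p) = 3.7/(2·0.4136) = 4.473, so K_p = 20.01/8.2 = 2.44.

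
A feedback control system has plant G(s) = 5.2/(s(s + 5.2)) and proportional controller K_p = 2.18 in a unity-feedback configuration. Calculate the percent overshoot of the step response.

From 1 + K_pG(s) = 0: s² + 5.2s + 11.34 = 0 ⇒ ω_n = 3.367, ζ = 0.7722.
%OS = 100·exp(−πζ/√(1−ζ²)) = 100·exp(−π·0.7722/√0.4037) = 2.2%.

2.2%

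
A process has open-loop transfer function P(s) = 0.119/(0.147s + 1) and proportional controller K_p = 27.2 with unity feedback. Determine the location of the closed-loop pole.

s = -28.82

Closed loop: T(s) = K_p·P/(1+K_p·P) = 3.237/(0.147s + 1 + 3.237), with pole at s = −(1 + 3.237)/0.147 = −28.82.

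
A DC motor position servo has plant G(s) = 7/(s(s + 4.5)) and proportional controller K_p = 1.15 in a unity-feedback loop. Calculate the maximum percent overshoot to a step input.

From 1 + K_pG(s) = 0: s² + 4.5s + 8.05 = 0 ⇒ ω_n = 2.837, ζ = 0.793.
%OS = 100·exp(−πζ/√(1−ζ²)) = 100·exp(−π·0.793/√0.3711) = 1.67%.

1.67%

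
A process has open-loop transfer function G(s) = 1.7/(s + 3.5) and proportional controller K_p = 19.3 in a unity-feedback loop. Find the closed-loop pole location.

s = -36.31

Closed-loop transfer function: T(s) = K_p·G(s)/(1 + K_p·G(s)) = 32.81/(s + 3.5 + 32.81) = 32.81/(s + 36.31).
The closed-loop pole is at s = −36.31.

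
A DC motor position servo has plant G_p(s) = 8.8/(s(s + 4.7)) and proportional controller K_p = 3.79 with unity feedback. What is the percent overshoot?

24.7%

Closed-loop characteristic equation: s² + 4.7s + 33.35 = 0, so ω_n = 5.775 rad/s and ζ = 4.7/(2·5.775) = 0.4069.
%OS = 100·exp(−πζ/√(1−ζ²)) = 100·exp(−π·0.4069/√0.8344) = 24.7%.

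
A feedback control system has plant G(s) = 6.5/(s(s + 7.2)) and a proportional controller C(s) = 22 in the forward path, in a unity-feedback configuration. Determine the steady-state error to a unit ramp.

The loop has one pole at the origin (type 1). Velocity error constant K_v = lim_{s→0} s·C(s)G(s) = 22·6.5/7.2 = 19.86.
Steady-state error to a unit ramp: e_ss = 1/K_v = 0.0503.

0.0503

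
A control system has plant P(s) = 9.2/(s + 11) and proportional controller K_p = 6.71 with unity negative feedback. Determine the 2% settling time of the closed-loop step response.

Closed-loop transfer function: T(s) = K_p·P(s)/(1 + K_p·P(s)) = 61.73/(s + 11 + 61.73) = 61.73/(s + 72.73).
Time constant τ = 1/72.73 = 0.01375 s, so the 2% settling time is about 4τ = 0.055 s.

T_s ≈ 0.055 s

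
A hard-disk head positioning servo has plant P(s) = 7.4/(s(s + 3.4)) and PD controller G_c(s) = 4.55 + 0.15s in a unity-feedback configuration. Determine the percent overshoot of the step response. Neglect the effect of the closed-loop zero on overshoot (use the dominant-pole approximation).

26.6%

Forward path: (4.55 + 0.15s)·7.4/(s(s+3.4)). The closed-loop characteristic equation is s² + (3.4 + 7.4·0.15)s + 7.4·4.55 = 0.
That is s² + 4.51s + 33.67 = 0, so ω_n = 5.803 rad/s and ζ = 4.51/(2·5.803) = 0.3886.
%OS = 100·exp(−πζ/√(1−ζ²)) = 26.6%.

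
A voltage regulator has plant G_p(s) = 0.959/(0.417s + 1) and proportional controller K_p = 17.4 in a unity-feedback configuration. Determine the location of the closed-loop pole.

Closed loop: T(s) = K_p·G_p/(1+K_p·G_p) = 16.69/(0.417s + 1 + 16.69), with pole at s = −(1 + 16.69)/0.417 = −42.41.

s = -42.41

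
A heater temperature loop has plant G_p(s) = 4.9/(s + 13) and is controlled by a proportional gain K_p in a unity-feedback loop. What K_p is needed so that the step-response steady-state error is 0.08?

Steady-state error for a unit step on this type-0 loop is 1/(1 + K_p·G_p(0)).
G_p(0) = 0.3769. Require 1/(1 + K_p·0.3769) = 0.08, so 1 + 0.3769·K_p = 12.5.
K_p = (12.5 − 1)/0.3769 = 30.5.

K_p = 30.5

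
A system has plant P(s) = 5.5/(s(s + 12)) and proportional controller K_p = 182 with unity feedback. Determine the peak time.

T_p = 0.101 s

The closed-loop denominator s² + 12s + 1001 gives ω_n = √1001 = 31.64 and ζ = 12/(2ω_n) = 0.1896.
Damped frequency ω_d = ω_n√(1−ζ²) = 31.06 rad/s, so peak time T_p = π/ω_d = 0.101 s.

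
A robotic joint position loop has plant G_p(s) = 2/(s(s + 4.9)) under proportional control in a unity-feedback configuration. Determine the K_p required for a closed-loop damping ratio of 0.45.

K_p = 14.8

Closed-loop characteristic equation: s² + 4.9s + K_p·2 = 0.
So ω_n = √(2K_p) and 2ζω_n = 4.9, giving ζ = 4.9/(2√(2K_p)).
Setting ζ = 0.45: √(2K_p) = 4.9/(2·0.45) = 5.444, so K_p = 29.64/2 = 14.8.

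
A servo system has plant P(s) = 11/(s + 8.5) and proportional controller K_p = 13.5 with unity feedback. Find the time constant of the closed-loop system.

τ = 0.00637 s

Closed-loop transfer function: T(s) = K_p·P(s)/(1 + K_p·P(s)) = 148.5/(s + 8.5 + 148.5) = 148.5/(s + 157).
Time constant τ = 1/157 = 0.00637 s.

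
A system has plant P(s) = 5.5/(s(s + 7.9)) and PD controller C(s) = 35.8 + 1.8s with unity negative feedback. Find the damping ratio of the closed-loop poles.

Forward path: (35.8 + 1.8s)·5.5/(s(s+7.9)). The closed-loop characteristic equation is s² + (7.9 + 5.5·1.8)s + 5.5·35.8 = 0.
That is s² + 17.8s + 196.9 = 0, so ω_n = 14.03 rad/s and ζ = 17.8/(2·14.03) = 0.6343.

ζ = 0.634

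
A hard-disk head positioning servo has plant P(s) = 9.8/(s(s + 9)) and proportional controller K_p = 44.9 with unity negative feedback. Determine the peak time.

T_p = 0.153 s

Closed-loop characteristic equation: s² + 9s + 440 = 0, so ω_n = 20.98 rad/s and ζ = 9/(2·20.98) = 0.2145.
Damped frequency ω_d = ω_n√(1−ζ²) = 20.49 rad/s, so peak time T_p = π/ω_d = 0.153 s.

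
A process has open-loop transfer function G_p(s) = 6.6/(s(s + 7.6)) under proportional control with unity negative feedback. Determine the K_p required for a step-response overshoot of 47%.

K_p = 40.1

From %OS = 100·exp(−πζ/√(1−ζ²)) = 47%, ζ = −ln(0.47)/√(π²+ln²(0.47)) = 0.2337.
Characteristic equation s² + 7.6s + 6.6K_p = 0 gives ζ = 7.6/(2√(6.6K_p)).
Setting ζ = 0.2337: √(6.6K_p) = 7.6/(2·0.2337) = 16.26, so K_p = 264.4/6.6 = 40.1.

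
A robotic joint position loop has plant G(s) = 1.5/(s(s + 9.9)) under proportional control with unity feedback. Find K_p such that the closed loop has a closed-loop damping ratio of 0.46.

Closed-loop characteristic equation: s² + 9.9s + K_p·1.5 = 0.
So ω_n = √(1.5K_p) and 2ζω_n = 9.9, giving ζ = 9.9/(2√(1.5K_p)).
Setting ζ = 0.46: √(1.5K_p) = 9.9/(2·0.46) = 10.76, so K_p = 115.8/1.5 = 77.2.

K_p = 77.2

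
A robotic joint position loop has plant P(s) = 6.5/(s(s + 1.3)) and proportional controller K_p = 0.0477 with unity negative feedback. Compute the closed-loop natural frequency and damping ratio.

The closed-loop denominator is s(s+1.3) + 0.0477·6.5 = s² + 1.3s + 0.31.
So ω_n² = 0.31 ⇒ ω_n = 0.5568 rad/s, and ζ = 1.3/(2ω_n) = 1.17.

ω_n = 0.557 rad/s, ζ = 1.17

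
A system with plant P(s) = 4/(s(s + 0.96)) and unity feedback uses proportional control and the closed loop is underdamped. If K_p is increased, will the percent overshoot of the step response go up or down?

increase

Characteristic equation s² + 0.96s + K_p·4 = 0: raising K_p raises ω_n while 2ζω_n = 0.96 is fixed, so ζ falls and overshoot grows.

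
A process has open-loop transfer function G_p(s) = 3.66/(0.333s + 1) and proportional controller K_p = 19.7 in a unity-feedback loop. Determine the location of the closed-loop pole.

s = -219.5

Closed loop: T(s) = K_p·G_p/(1+K_p·G_p) = 72.1/(0.333s + 1 + 72.1), with pole at s = −(1 + 72.1)/0.333 = −219.5.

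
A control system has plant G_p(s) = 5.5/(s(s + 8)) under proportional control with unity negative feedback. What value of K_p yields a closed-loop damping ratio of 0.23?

Closed-loop characteristic equation: s² + 8s + K_p·5.5 = 0.
So ω_n = √(5.5K_p) and 2ζω_n = 8, giving ζ = 8/(2√(5.5K_p)).
Setting ζ = 0.23: √(5.5K_p) = 8/(2·0.23) = 17.39, so K_p = 302.5/5.5 = 55.

K_p = 55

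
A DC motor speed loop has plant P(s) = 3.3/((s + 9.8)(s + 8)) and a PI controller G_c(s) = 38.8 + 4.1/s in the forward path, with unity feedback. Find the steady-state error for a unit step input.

The open loop G_c(s)P(s) has a pole at the origin (type 1), so the static position error constant is infinite and e_ss = 1/(1+∞) = 0.

0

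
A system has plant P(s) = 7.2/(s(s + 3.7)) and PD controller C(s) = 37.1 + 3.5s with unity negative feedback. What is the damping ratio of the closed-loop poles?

ζ = 0.884

Forward path: (37.1 + 3.5s)·7.2/(s(s+3.7)). The closed-loop characteristic equation is s² + (3.7 + 7.2·3.5)s + 7.2·37.1 = 0.
That is s² + 28.9s + 267.1 = 0, so ω_n = 16.34 rad/s and ζ = 28.9/(2·16.34) = 0.8841.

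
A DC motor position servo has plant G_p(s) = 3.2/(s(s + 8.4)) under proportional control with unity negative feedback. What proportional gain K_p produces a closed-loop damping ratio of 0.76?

K_p = 9.54

Closed-loop characteristic equation: s² + 8.4s + K_p·3.2 = 0.
So ω_n = √(3.2K_p) and 2ζω_n = 8.4, giving ζ = 8.4/(2√(3.2K_p)).
Setting ζ = 0.76: √(3.2K_p) = 8.4/(2·0.76) = 5.526, so K_p = 30.54/3.2 = 9.54.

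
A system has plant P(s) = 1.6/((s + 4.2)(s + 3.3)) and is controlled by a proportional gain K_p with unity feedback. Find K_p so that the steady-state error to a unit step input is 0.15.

K_p = 49.1

The loop is type 0, so e_ss(step) = 1/(1 + K_pos) with K_pos = K_p·P(0).
P(0) = 0.1154. Require 1/(1 + K_p·0.1154) = 0.15, so 1 + 0.1154·K_p = 6.667.
K_p = (6.667 − 1)/0.1154 = 49.1.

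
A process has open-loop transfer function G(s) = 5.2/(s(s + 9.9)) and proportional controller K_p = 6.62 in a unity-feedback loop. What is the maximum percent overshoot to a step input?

0.718%

The closed-loop denominator s² + 9.9s + 34.42 gives ω_n = √34.42 = 5.867 and ζ = 9.9/(2ω_n) = 0.8437.
%OS = 100·exp(−πζ/√(1−ζ²)) = 100·exp(−π·0.8437/√0.2882) = 0.718%.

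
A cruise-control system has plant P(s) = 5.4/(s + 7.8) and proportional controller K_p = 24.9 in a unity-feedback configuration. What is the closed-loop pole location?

Closed-loop transfer function: T(s) = K_p·P(s)/(1 + K_p·P(s)) = 134.5/(s + 7.8 + 134.5) = 134.5/(s + 142.3).
The closed-loop pole is at s = −142.3.

s = -142.3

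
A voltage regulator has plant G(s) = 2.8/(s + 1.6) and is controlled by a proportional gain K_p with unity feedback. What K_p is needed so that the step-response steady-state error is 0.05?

Steady-state error for a unit step on this type-0 loop is 1/(1 + K_p·G(0)).
G(0) = 1.75. Require 1/(1 + K_p·1.75) = 0.05, so 1 + 1.75·K_p = 20.
K_p = (20 − 1)/1.75 = 10.9.

K_p = 10.9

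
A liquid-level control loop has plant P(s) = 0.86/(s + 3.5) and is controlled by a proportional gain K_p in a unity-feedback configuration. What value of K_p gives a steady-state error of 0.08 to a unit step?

K_p = 46.8

Steady-state error for a unit step on this type-0 loop is 1/(1 + K_p·P(0)).
P(0) = 0.2457. Require 1/(1 + K_p·0.2457) = 0.08, so 1 + 0.2457·K_p = 12.5.
K_p = (12.5 − 1)/0.2457 = 46.8.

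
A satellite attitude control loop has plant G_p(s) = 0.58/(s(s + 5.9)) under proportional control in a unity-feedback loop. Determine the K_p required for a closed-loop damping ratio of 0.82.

Closed-loop characteristic equation: s² + 5.9s + K_p·0.58 = 0.
So ω_n = √(0.58K_p) and 2ζω_n = 5.9, giving ζ = 5.9/(2√(0.58K_p)).
Setting ζ = 0.82: √(0.58K_p) = 5.9/(2·0.82) = 3.598, so K_p = 12.94/0.58 = 22.3.

K_p = 22.3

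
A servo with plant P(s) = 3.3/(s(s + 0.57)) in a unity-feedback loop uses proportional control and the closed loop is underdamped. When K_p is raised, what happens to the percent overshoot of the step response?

ζ = 0.57/(2√(3.3K_p)) decreases as K_p grows; lower damping means more overshoot.

increase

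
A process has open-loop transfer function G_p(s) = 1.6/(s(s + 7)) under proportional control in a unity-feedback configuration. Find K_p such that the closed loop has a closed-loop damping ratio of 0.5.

K_p = 30.6

Closed-loop characteristic equation: s² + 7s + K_p·1.6 = 0.
So ω_n = √(1.6K_p) and 2ζω_n = 7, giving ζ = 7/(2√(1.6K_p)).
Setting ζ = 0.5: √(1.6K_p) = 7/(2·0.5) = 7, so K_p = 49/1.6 = 30.6.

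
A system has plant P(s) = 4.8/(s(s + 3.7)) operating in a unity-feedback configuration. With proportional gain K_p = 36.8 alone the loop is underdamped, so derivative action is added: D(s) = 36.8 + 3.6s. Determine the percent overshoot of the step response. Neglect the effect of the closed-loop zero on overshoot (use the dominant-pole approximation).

1.76%

Forward path: (36.8 + 3.6s)·4.8/(s(s+3.7)). The closed-loop characteristic equation is s² + (3.7 + 4.8·3.6)s + 4.8·36.8 = 0.
That is s² + 20.98s + 176.6 = 0, so ω_n = 13.29 rad/s and ζ = 20.98/(2·13.29) = 0.7893.
%OS = 100·exp(−πζ/√(1−ζ²)) = 1.76%.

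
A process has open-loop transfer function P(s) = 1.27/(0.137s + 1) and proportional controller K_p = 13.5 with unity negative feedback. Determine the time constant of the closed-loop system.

Closed loop: T(s) = K_p·P/(1+K_p·P) = 17.14/(0.137s + 1 + 17.14), with pole at s = −(1 + 17.14)/0.137 = −132.4.
Closed-loop time constant τ = 1/132.4 = 0.00755 s.

τ = 0.00755 s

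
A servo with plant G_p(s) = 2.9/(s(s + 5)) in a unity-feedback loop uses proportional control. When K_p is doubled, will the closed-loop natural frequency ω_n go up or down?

increase

ω_n = √(2.9·K_p), which grows with K_p.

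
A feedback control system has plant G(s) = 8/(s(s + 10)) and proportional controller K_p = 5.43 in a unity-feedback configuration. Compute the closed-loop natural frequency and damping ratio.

ω_n = 6.59 rad/s, ζ = 0.759

1 + K_p·G(s) = 0 gives s² + 10s + 43.44 = 0.
So ω_n² = 43.44 ⇒ ω_n = 6.591 rad/s, and ζ = 10/(2ω_n) = 0.759.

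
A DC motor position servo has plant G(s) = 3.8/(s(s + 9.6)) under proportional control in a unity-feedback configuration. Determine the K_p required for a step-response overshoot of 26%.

From %OS = 100·exp(−πζ/√(1−ζ²)) = 26%, ζ = −ln(0.26)/√(π²+ln²(0.26)) = 0.3941.
Characteristic equation s² + 9.6s + 3.8K_p = 0 gives ζ = 9.6/(2√(3.8K_p)).
Setting ζ = 0.3941: √(3.8K_p) = 9.6/(2·0.3941) = 12.18, so K_p = 148.4/3.8 = 39.

K_p = 39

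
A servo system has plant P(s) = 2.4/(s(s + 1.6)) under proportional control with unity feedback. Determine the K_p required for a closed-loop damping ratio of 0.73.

Closed-loop characteristic equation: s² + 1.6s + K_p·2.4 = 0.
So ω_n = √(2.4K_p) and 2ζω_n = 1.6, giving ζ = 1.6/(2√(2.4K_p)).
Setting ζ = 0.73: √(2.4K_p) = 1.6/(2·0.73) = 1.096, so K_p = 1.201/2.4 = 0.5.

K_p = 0.5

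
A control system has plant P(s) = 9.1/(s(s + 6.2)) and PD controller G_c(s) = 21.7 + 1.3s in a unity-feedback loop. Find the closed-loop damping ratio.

ζ = 0.642

Forward path: (21.7 + 1.3s)·9.1/(s(s+6.2)). The closed-loop characteristic equation is s² + (6.2 + 9.1·1.3)s + 9.1·21.7 = 0.
That is s² + 18.03s + 197.5 = 0, so ω_n = 14.05 rad/s and ζ = 18.03/(2·14.05) = 0.6415.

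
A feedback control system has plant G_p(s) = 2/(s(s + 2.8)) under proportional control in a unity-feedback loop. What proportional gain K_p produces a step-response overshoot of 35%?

From %OS = 100·exp(−πζ/√(1−ζ²)) = 35%, ζ = −ln(0.35)/√(π²+ln²(0.35)) = 0.3169.
Characteristic equation s² + 2.8s + 2K_p = 0 gives ζ = 2.8/(2√(2K_p)).
Setting ζ = 0.3169: √(2K_p) = 2.8/(2·0.3169) = 4.417, so K_p = 19.51/2 = 9.76.

K_p = 9.76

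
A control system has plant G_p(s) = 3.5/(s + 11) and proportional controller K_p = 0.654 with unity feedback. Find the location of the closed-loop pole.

Closed-loop transfer function: T(s) = K_p·G_p(s)/(1 + K_p·G_p(s)) = 2.289/(s + 11 + 2.289) = 2.289/(s + 13.29).
The closed-loop pole is at s = −13.29.

s = -13.29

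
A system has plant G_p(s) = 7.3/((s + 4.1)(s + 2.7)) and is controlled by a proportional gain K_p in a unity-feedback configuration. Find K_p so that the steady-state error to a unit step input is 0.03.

The loop is type 0, so e_ss(step) = 1/(1 + K_pos) with K_pos = K_p·G_p(0).
G_p(0) = 0.6594. Require 1/(1 + K_p·0.6594) = 0.03, so 1 + 0.6594·K_p = 33.33.
K_p = (33.33 − 1)/0.6594 = 49.

K_p = 49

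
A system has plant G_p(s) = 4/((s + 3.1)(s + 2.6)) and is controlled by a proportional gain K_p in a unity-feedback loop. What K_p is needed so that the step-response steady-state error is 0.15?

K_p = 11.4

The loop is type 0, so e_ss(step) = 1/(1 + K_pos) with K_pos = K_p·G_p(0).
G_p(0) = 0.4963. Require 1/(1 + K_p·0.4963) = 0.15, so 1 + 0.4963·K_p = 6.667.
K_p = (6.667 − 1)/0.4963 = 11.4.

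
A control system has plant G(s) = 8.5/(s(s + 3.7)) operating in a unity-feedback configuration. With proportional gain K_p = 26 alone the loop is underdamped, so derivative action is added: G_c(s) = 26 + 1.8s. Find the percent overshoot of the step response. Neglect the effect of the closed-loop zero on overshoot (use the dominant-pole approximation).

Forward path: (26 + 1.8s)·8.5/(s(s+3.7)). The closed-loop characteristic equation is s² + (3.7 + 8.5·1.8)s + 8.5·26 = 0.
That is s² + 19s + 221 = 0, so ω_n = 14.87 rad/s and ζ = 19/(2·14.87) = 0.639.
%OS = 100·exp(−πζ/√(1−ζ²)) = 7.35%.

7.35%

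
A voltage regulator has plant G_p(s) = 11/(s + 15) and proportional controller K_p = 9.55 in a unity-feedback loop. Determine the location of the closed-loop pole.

Closed-loop transfer function: T(s) = K_p·G_p(s)/(1 + K_p·G_p(s)) = 105.1/(s + 15 + 105.1) = 105.1/(s + 120.1).
The closed-loop pole is at s = −120.1.

s = -120.1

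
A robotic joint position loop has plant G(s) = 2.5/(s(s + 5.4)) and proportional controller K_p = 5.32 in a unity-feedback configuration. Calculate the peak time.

T_p = 1.28 s

From 1 + K_pG(s) = 0: s² + 5.4s + 13.3 = 0 ⇒ ω_n = 3.647, ζ = 0.7404.
Damped frequency ω_d = ω_n√(1−ζ²) = 2.452 rad/s, so peak time T_p = π/ω_d = 1.28 s.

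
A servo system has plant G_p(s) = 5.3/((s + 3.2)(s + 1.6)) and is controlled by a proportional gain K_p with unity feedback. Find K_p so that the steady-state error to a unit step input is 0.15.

K_p = 5.47

The loop is type 0, so e_ss(step) = 1/(1 + K_pos) with K_pos = K_p·G_p(0).
G_p(0) = 1.035. Require 1/(1 + K_p·1.035) = 0.15, so 1 + 1.035·K_p = 6.667.
K_p = (6.667 − 1)/1.035 = 5.47.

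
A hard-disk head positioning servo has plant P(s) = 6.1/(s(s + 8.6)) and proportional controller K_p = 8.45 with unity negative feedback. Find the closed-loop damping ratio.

1 + K_p·P(s) = 0 gives s² + 8.6s + 51.54 = 0.
So ω_n² = 51.54 ⇒ ω_n = 7.179 rad/s, and ζ = 8.6/(2ω_n) = 0.599.

ζ = 0.599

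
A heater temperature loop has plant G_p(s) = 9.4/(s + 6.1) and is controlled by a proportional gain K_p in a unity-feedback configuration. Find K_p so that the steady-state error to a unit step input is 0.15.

The loop is type 0, so e_ss(step) = 1/(1 + K_pos) with K_pos = K_p·G_p(0).
G_p(0) = 1.541. Require 1/(1 + K_p·1.541) = 0.15, so 1 + 1.541·K_p = 6.667.
K_p = (6.667 − 1)/1.541 = 3.68.

K_p = 3.68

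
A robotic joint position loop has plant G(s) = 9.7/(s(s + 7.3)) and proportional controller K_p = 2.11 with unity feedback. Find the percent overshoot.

Closed-loop characteristic equation: s² + 7.3s + 20.47 = 0, so ω_n = 4.524 rad/s and ζ = 7.3/(2·4.524) = 0.8068.
%OS = 100·exp(−πζ/√(1−ζ²)) = 100·exp(−π·0.8068/√0.3491) = 1.37%.

1.37%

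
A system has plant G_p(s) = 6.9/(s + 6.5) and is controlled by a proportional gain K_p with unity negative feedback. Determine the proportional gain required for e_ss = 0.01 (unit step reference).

For a type-0 loop with proportional control, e_ss = 1/(1 + K_p·G_p(0)).
G_p(0) = 1.062. Require 1/(1 + K_p·1.062) = 0.01, so 1 + 1.062·K_p = 100.
K_p = (100 − 1)/1.062 = 93.3.

K_p = 93.3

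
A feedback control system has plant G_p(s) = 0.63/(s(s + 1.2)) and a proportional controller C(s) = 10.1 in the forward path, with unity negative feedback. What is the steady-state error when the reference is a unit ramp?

The loop has one pole at the origin (type 1). Velocity error constant K_v = lim_{s→0} s·C(s)G_p(s) = 10.1·0.63/1.2 = 5.303.
Steady-state error to a unit ramp: e_ss = 1/K_v = 0.189.

0.189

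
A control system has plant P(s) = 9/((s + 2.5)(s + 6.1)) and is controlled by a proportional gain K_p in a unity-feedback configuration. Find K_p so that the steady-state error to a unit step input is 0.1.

The loop is type 0, so e_ss(step) = 1/(1 + K_pos) with K_pos = K_p·P(0).
P(0) = 0.5902. Require 1/(1 + K_p·0.5902) = 0.1, so 1 + 0.5902·K_p = 10.
K_p = (10 − 1)/0.5902 = 15.2.

K_p = 15.2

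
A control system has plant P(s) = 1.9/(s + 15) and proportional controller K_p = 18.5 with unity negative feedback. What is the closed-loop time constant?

τ = 0.0199 s

Closed-loop transfer function: T(s) = K_p·P(s)/(1 + K_p·P(s)) = 35.15/(s + 15 + 35.15) = 35.15/(s + 50.15).
Time constant τ = 1/50.15 = 0.0199 s.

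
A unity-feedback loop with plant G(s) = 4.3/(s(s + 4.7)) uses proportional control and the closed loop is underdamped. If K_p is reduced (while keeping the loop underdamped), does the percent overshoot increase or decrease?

ζ = 4.7/(2√(4.3K_p)) rises as K_p falls; higher damping means less overshoot.

decrease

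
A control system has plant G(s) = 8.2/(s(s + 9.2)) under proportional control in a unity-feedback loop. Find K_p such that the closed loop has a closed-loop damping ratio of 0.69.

K_p = 5.42

Closed-loop characteristic equation: s² + 9.2s + K_p·8.2 = 0.
So ω_n = √(8.2K_p) and 2ζω_n = 9.2, giving ζ = 9.2/(2√(8.2K_p)).
Setting ζ = 0.69: √(8.2K_p) = 9.2/(2·0.69) = 6.667, so K_p = 44.44/8.2 = 5.42.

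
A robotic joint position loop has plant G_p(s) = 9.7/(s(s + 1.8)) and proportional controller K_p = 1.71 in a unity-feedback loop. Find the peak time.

T_p = 0.791 s

From 1 + K_pG_p(s) = 0: s² + 1.8s + 16.59 = 0 ⇒ ω_n = 4.073, ζ = 0.221.
Damped frequency ω_d = ω_n√(1−ζ²) = 3.972 rad/s, so peak time T_p = π/ω_d = 0.791 s.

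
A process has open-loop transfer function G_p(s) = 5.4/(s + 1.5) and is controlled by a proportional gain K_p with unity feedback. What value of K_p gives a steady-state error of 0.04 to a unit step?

K_p = 6.67

The loop is type 0, so e_ss(step) = 1/(1 + K_pos) with K_pos = K_p·G_p(0).
G_p(0) = 3.6. Require 1/(1 + K_p·3.6) = 0.04, so 1 + 3.6·K_p = 25.
K_p = (25 − 1)/3.6 = 6.67.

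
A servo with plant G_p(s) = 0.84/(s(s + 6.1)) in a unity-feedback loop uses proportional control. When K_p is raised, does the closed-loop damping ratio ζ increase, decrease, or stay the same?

decrease

ζ = 6.1/(2√(0.84K_p)); increasing K_p raises the denominator, so ζ falls.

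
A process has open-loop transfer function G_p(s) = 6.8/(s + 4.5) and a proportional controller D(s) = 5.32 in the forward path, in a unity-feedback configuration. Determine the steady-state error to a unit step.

The loop is type 0. Static position error constant K_pos = D(0)·G_p(0) = 5.32·1.511 = 8.039.
Steady-state error to a unit step: e_ss = 1/(1+K_pos) = 1/9.039 = 0.111.

0.111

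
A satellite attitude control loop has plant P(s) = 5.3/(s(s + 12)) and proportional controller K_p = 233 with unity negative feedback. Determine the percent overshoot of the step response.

Closed-loop characteristic equation: s² + 12s + 1235 = 0, so ω_n = 35.14 rad/s and ζ = 12/(2·35.14) = 0.1707.
%OS = 100·exp(−πζ/√(1−ζ²)) = 100·exp(−π·0.1707/√0.9708) = 58%.

58%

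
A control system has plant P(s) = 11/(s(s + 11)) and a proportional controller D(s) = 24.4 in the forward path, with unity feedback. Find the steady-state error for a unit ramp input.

0.041

The loop has one pole at the origin (type 1). Velocity error constant K_v = lim_{s→0} s·D(s)P(s) = 24.4·11/11 = 24.4.
Steady-state error to a unit ramp: e_ss = 1/K_v = 0.041.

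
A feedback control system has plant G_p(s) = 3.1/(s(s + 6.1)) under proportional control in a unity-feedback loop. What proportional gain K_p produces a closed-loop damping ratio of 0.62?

K_p = 7.81

Closed-loop characteristic equation: s² + 6.1s + K_p·3.1 = 0.
So ω_n = √(3.1K_p) and 2ζω_n = 6.1, giving ζ = 6.1/(2√(3.1K_p)).
Setting ζ = 0.62: √(3.1K_p) = 6.1/(2·0.62) = 4.919, so K_p = 24.2/3.1 = 7.81.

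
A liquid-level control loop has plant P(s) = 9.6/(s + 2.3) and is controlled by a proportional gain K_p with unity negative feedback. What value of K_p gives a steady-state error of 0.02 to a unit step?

For a type-0 loop with proportional control, e_ss = 1/(1 + K_p·P(0)).
P(0) = 4.174. Require 1/(1 + K_p·4.174) = 0.02, so 1 + 4.174·K_p = 50.
K_p = (50 − 1)/4.174 = 11.7.

K_p = 11.7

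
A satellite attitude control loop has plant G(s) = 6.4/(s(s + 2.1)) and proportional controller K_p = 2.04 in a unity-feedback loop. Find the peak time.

T_p = 0.909 s

Closed-loop characteristic equation: s² + 2.1s + 13.06 = 0, so ω_n = 3.613 rad/s and ζ = 2.1/(2·3.613) = 0.2906.
Damped frequency ω_d = ω_n√(1−ζ²) = 3.457 rad/s, so peak time T_p = π/ω_d = 0.909 s.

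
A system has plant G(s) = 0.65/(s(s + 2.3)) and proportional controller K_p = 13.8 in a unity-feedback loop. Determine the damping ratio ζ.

ζ = 0.384

With unity feedback the closed-loop characteristic equation is s² + 2.3s + 13.8·0.65 = s² + 2.3s + 8.97 = 0.
Matching s² + 2ζω_n s + ω_n²: ω_n = √8.97 = 2.995 rad/s and 2ζω_n = 2.3, so ζ = 2.3/(2·2.995) = 0.384.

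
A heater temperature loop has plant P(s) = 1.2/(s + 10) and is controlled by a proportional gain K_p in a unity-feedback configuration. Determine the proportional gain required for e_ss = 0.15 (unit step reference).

Steady-state error for a unit step on this type-0 loop is 1/(1 + K_p·P(0)).
P(0) = 0.12. Require 1/(1 + K_p·0.12) = 0.15, so 1 + 0.12·K_p = 6.667.
K_p = (6.667 − 1)/0.12 = 47.2.

K_p = 47.2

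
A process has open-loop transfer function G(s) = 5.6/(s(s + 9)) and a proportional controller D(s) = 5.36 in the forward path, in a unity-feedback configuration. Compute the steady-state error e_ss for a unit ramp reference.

0.3

The loop has one pole at the origin (type 1). Velocity error constant K_v = lim_{s→0} s·D(s)G(s) = 5.36·5.6/9 = 3.335.
Steady-state error to a unit ramp: e_ss = 1/K_v = 0.3.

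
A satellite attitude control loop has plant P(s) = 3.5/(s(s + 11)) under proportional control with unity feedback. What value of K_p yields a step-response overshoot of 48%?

K_p = 167

From %OS = 100·exp(−πζ/√(1−ζ²)) = 48%, ζ = −ln(0.48)/√(π²+ln²(0.48)) = 0.2275.
Characteristic equation s² + 11s + 3.5K_p = 0 gives ζ = 11/(2√(3.5K_p)).
Setting ζ = 0.2275: √(3.5K_p) = 11/(2·0.2275) = 24.18, so K_p = 584.5/3.5 = 167.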